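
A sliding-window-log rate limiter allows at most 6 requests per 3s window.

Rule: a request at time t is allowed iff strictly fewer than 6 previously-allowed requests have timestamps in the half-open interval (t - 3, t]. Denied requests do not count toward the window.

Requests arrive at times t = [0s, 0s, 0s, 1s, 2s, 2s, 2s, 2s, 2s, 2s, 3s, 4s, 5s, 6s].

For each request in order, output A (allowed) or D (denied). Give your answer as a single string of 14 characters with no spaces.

Answer: AAAAAADDDDAAAA

Derivation:
Tracking allowed requests in the window:
  req#1 t=0s: ALLOW
  req#2 t=0s: ALLOW
  req#3 t=0s: ALLOW
  req#4 t=1s: ALLOW
  req#5 t=2s: ALLOW
  req#6 t=2s: ALLOW
  req#7 t=2s: DENY
  req#8 t=2s: DENY
  req#9 t=2s: DENY
  req#10 t=2s: DENY
  req#11 t=3s: ALLOW
  req#12 t=4s: ALLOW
  req#13 t=5s: ALLOW
  req#14 t=6s: ALLOW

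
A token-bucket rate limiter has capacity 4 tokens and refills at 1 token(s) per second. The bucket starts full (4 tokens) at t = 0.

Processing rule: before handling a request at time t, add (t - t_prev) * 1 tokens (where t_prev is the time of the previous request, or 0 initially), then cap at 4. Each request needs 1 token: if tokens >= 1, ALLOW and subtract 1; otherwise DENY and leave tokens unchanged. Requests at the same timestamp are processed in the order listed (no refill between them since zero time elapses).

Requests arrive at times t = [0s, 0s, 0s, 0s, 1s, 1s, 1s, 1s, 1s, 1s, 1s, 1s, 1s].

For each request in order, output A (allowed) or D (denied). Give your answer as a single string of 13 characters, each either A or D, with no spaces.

Answer: AAAAADDDDDDDD

Derivation:
Simulating step by step:
  req#1 t=0s: ALLOW
  req#2 t=0s: ALLOW
  req#3 t=0s: ALLOW
  req#4 t=0s: ALLOW
  req#5 t=1s: ALLOW
  req#6 t=1s: DENY
  req#7 t=1s: DENY
  req#8 t=1s: DENY
  req#9 t=1s: DENY
  req#10 t=1s: DENY
  req#11 t=1s: DENY
  req#12 t=1s: DENY
  req#13 t=1s: DENY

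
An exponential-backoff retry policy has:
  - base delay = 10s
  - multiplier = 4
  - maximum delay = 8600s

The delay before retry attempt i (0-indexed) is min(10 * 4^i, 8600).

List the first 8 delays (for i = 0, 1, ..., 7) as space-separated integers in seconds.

Computing each delay:
  i=0: min(10*4^0, 8600) = 10
  i=1: min(10*4^1, 8600) = 40
  i=2: min(10*4^2, 8600) = 160
  i=3: min(10*4^3, 8600) = 640
  i=4: min(10*4^4, 8600) = 2560
  i=5: min(10*4^5, 8600) = 8600
  i=6: min(10*4^6, 8600) = 8600
  i=7: min(10*4^7, 8600) = 8600

Answer: 10 40 160 640 2560 8600 8600 8600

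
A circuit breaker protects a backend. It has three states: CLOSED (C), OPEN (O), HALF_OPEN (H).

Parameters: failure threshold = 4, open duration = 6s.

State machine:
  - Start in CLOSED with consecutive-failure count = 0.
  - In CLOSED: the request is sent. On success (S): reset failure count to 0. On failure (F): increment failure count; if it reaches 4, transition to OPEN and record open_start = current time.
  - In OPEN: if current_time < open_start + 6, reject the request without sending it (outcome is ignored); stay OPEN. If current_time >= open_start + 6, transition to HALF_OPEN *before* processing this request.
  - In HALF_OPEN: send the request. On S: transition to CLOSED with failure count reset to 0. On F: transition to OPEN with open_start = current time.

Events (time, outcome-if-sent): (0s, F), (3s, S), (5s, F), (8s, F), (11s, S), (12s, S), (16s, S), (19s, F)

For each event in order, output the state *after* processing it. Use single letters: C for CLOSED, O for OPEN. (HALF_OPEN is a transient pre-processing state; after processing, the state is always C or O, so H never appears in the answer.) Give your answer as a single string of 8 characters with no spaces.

Answer: CCCCCCCC

Derivation:
State after each event:
  event#1 t=0s outcome=F: state=CLOSED
  event#2 t=3s outcome=S: state=CLOSED
  event#3 t=5s outcome=F: state=CLOSED
  event#4 t=8s outcome=F: state=CLOSED
  event#5 t=11s outcome=S: state=CLOSED
  event#6 t=12s outcome=S: state=CLOSED
  event#7 t=16s outcome=S: state=CLOSED
  event#8 t=19s outcome=F: state=CLOSED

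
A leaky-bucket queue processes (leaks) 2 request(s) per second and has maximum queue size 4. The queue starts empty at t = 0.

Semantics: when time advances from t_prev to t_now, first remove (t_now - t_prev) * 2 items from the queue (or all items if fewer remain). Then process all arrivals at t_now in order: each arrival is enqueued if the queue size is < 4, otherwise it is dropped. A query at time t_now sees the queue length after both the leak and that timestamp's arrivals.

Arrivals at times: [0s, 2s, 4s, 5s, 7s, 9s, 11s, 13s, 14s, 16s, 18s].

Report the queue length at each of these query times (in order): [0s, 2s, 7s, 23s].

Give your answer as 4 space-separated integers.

Queue lengths at query times:
  query t=0s: backlog = 1
  query t=2s: backlog = 1
  query t=7s: backlog = 1
  query t=23s: backlog = 0

Answer: 1 1 1 0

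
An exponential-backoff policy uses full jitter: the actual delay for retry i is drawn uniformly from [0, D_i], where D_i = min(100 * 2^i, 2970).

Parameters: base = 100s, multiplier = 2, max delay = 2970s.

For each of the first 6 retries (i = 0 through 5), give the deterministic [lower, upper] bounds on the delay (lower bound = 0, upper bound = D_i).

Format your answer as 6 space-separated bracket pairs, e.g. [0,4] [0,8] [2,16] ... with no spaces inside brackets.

Computing bounds per retry:
  i=0: D_i=min(100*2^0,2970)=100, bounds=[0,100]
  i=1: D_i=min(100*2^1,2970)=200, bounds=[0,200]
  i=2: D_i=min(100*2^2,2970)=400, bounds=[0,400]
  i=3: D_i=min(100*2^3,2970)=800, bounds=[0,800]
  i=4: D_i=min(100*2^4,2970)=1600, bounds=[0,1600]
  i=5: D_i=min(100*2^5,2970)=2970, bounds=[0,2970]

Answer: [0,100] [0,200] [0,400] [0,800] [0,1600] [0,2970]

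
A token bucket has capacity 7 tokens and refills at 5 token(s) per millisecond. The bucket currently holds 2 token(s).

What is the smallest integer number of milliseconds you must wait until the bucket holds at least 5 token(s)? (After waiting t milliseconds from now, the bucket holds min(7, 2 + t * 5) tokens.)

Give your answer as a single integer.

Answer: 1

Derivation:
Need 2 + t * 5 >= 5, so t >= 3/5.
Smallest integer t = ceil(3/5) = 1.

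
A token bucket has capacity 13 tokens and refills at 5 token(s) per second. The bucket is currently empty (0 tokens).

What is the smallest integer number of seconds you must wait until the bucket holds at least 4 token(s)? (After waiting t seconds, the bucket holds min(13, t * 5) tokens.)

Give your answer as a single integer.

Answer: 1

Derivation:
Need t * 5 >= 4, so t >= 4/5.
Smallest integer t = ceil(4/5) = 1.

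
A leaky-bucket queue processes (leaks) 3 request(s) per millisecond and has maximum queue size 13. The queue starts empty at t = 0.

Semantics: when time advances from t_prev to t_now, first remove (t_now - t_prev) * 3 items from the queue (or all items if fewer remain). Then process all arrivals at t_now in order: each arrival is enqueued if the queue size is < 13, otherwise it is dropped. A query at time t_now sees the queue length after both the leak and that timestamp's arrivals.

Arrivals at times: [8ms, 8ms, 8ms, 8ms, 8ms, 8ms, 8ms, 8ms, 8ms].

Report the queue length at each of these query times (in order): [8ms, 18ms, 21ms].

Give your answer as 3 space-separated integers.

Answer: 9 0 0

Derivation:
Queue lengths at query times:
  query t=8ms: backlog = 9
  query t=18ms: backlog = 0
  query t=21ms: backlog = 0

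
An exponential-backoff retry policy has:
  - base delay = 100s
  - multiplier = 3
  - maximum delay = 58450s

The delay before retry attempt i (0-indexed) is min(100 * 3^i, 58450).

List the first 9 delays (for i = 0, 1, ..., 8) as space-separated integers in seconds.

Computing each delay:
  i=0: min(100*3^0, 58450) = 100
  i=1: min(100*3^1, 58450) = 300
  i=2: min(100*3^2, 58450) = 900
  i=3: min(100*3^3, 58450) = 2700
  i=4: min(100*3^4, 58450) = 8100
  i=5: min(100*3^5, 58450) = 24300
  i=6: min(100*3^6, 58450) = 58450
  i=7: min(100*3^7, 58450) = 58450
  i=8: min(100*3^8, 58450) = 58450

Answer: 100 300 900 2700 8100 24300 58450 58450 58450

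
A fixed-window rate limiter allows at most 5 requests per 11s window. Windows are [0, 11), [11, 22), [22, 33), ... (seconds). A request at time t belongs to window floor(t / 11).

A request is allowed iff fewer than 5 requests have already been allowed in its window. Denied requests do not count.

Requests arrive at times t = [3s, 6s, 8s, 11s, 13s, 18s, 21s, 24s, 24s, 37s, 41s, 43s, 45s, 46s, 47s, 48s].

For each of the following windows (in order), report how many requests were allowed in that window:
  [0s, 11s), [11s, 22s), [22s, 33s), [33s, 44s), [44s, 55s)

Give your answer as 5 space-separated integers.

Processing requests:
  req#1 t=3s (window 0): ALLOW
  req#2 t=6s (window 0): ALLOW
  req#3 t=8s (window 0): ALLOW
  req#4 t=11s (window 1): ALLOW
  req#5 t=13s (window 1): ALLOW
  req#6 t=18s (window 1): ALLOW
  req#7 t=21s (window 1): ALLOW
  req#8 t=24s (window 2): ALLOW
  req#9 t=24s (window 2): ALLOW
  req#10 t=37s (window 3): ALLOW
  req#11 t=41s (window 3): ALLOW
  req#12 t=43s (window 3): ALLOW
  req#13 t=45s (window 4): ALLOW
  req#14 t=46s (window 4): ALLOW
  req#15 t=47s (window 4): ALLOW
  req#16 t=48s (window 4): ALLOW

Allowed counts by window: 3 4 2 3 4

Answer: 3 4 2 3 4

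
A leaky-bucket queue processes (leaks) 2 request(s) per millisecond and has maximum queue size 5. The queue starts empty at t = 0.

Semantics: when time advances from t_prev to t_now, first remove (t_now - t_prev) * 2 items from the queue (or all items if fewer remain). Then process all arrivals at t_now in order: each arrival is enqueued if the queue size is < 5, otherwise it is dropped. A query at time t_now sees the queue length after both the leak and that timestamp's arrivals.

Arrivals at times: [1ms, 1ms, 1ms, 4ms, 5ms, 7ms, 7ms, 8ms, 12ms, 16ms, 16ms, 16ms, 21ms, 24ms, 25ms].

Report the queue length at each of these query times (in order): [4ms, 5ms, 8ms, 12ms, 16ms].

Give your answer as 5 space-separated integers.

Queue lengths at query times:
  query t=4ms: backlog = 1
  query t=5ms: backlog = 1
  query t=8ms: backlog = 1
  query t=12ms: backlog = 1
  query t=16ms: backlog = 3

Answer: 1 1 1 1 3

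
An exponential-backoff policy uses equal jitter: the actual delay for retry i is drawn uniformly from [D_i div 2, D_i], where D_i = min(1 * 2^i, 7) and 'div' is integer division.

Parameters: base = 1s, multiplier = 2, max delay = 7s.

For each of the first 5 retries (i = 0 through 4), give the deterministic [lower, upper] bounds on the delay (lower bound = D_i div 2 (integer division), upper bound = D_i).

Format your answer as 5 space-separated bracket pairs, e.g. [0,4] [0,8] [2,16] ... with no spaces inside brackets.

Computing bounds per retry:
  i=0: D_i=min(1*2^0,7)=1, bounds=[0,1]
  i=1: D_i=min(1*2^1,7)=2, bounds=[1,2]
  i=2: D_i=min(1*2^2,7)=4, bounds=[2,4]
  i=3: D_i=min(1*2^3,7)=7, bounds=[3,7]
  i=4: D_i=min(1*2^4,7)=7, bounds=[3,7]

Answer: [0,1] [1,2] [2,4] [3,7] [3,7]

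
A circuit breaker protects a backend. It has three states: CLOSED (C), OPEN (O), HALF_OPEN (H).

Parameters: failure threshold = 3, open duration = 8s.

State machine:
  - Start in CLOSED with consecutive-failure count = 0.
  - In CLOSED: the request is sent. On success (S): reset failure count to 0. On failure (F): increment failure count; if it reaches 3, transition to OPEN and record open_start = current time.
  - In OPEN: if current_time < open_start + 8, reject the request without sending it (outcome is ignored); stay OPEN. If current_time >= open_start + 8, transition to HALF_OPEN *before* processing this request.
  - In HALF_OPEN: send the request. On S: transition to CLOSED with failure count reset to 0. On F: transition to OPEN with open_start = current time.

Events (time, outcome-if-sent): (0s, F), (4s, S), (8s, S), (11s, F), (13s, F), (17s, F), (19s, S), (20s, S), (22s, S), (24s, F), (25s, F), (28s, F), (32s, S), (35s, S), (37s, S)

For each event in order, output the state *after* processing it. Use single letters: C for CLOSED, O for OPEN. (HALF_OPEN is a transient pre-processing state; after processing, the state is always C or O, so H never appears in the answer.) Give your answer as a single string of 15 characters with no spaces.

State after each event:
  event#1 t=0s outcome=F: state=CLOSED
  event#2 t=4s outcome=S: state=CLOSED
  event#3 t=8s outcome=S: state=CLOSED
  event#4 t=11s outcome=F: state=CLOSED
  event#5 t=13s outcome=F: state=CLOSED
  event#6 t=17s outcome=F: state=OPEN
  event#7 t=19s outcome=S: state=OPEN
  event#8 t=20s outcome=S: state=OPEN
  event#9 t=22s outcome=S: state=OPEN
  event#10 t=24s outcome=F: state=OPEN
  event#11 t=25s outcome=F: state=OPEN
  event#12 t=28s outcome=F: state=OPEN
  event#13 t=32s outcome=S: state=OPEN
  event#14 t=35s outcome=S: state=CLOSED
  event#15 t=37s outcome=S: state=CLOSED

Answer: CCCCCOOOOOOOOCC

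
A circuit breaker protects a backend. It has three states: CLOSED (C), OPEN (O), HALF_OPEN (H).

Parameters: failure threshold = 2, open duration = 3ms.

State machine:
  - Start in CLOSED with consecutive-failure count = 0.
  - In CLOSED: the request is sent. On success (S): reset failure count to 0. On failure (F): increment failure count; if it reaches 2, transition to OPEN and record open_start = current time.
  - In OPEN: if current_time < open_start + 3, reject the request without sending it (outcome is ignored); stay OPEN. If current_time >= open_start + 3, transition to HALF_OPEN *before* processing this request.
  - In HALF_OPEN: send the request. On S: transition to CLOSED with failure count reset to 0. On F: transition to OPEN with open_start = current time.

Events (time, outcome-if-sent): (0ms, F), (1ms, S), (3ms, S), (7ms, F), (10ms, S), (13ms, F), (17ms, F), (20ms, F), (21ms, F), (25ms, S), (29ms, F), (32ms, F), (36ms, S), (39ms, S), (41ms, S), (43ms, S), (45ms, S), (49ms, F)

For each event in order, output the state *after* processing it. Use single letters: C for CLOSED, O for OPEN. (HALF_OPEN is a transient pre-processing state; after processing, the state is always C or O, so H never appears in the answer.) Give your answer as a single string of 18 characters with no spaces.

State after each event:
  event#1 t=0ms outcome=F: state=CLOSED
  event#2 t=1ms outcome=S: state=CLOSED
  event#3 t=3ms outcome=S: state=CLOSED
  event#4 t=7ms outcome=F: state=CLOSED
  event#5 t=10ms outcome=S: state=CLOSED
  event#6 t=13ms outcome=F: state=CLOSED
  event#7 t=17ms outcome=F: state=OPEN
  event#8 t=20ms outcome=F: state=OPEN
  event#9 t=21ms outcome=F: state=OPEN
  event#10 t=25ms outcome=S: state=CLOSED
  event#11 t=29ms outcome=F: state=CLOSED
  event#12 t=32ms outcome=F: state=OPEN
  event#13 t=36ms outcome=S: state=CLOSED
  event#14 t=39ms outcome=S: state=CLOSED
  event#15 t=41ms outcome=S: state=CLOSED
  event#16 t=43ms outcome=S: state=CLOSED
  event#17 t=45ms outcome=S: state=CLOSED
  event#18 t=49ms outcome=F: state=CLOSED

Answer: CCCCCCOOOCCOCCCCCC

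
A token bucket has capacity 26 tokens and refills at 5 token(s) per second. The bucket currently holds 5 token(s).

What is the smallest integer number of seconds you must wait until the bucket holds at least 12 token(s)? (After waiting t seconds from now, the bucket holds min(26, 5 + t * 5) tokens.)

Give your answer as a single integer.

Need 5 + t * 5 >= 12, so t >= 7/5.
Smallest integer t = ceil(7/5) = 2.

Answer: 2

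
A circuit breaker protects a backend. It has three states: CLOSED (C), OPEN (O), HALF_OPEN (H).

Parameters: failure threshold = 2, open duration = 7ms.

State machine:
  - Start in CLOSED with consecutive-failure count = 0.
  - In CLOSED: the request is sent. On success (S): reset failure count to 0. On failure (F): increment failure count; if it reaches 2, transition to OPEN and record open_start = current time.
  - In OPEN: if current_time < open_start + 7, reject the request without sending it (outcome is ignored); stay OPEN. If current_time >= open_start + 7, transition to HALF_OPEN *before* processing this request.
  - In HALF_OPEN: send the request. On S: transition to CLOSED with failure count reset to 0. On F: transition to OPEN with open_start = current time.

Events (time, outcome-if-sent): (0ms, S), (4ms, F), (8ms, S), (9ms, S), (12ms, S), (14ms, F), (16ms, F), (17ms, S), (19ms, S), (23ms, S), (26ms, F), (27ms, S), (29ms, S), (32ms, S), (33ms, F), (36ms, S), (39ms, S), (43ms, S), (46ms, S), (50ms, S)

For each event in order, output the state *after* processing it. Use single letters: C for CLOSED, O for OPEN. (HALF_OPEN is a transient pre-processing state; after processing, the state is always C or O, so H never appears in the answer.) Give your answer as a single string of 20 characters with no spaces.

State after each event:
  event#1 t=0ms outcome=S: state=CLOSED
  event#2 t=4ms outcome=F: state=CLOSED
  event#3 t=8ms outcome=S: state=CLOSED
  event#4 t=9ms outcome=S: state=CLOSED
  event#5 t=12ms outcome=S: state=CLOSED
  event#6 t=14ms outcome=F: state=CLOSED
  event#7 t=16ms outcome=F: state=OPEN
  event#8 t=17ms outcome=S: state=OPEN
  event#9 t=19ms outcome=S: state=OPEN
  event#10 t=23ms outcome=S: state=CLOSED
  event#11 t=26ms outcome=F: state=CLOSED
  event#12 t=27ms outcome=S: state=CLOSED
  event#13 t=29ms outcome=S: state=CLOSED
  event#14 t=32ms outcome=S: state=CLOSED
  event#15 t=33ms outcome=F: state=CLOSED
  event#16 t=36ms outcome=S: state=CLOSED
  event#17 t=39ms outcome=S: state=CLOSED
  event#18 t=43ms outcome=S: state=CLOSED
  event#19 t=46ms outcome=S: state=CLOSED
  event#20 t=50ms outcome=S: state=CLOSED

Answer: CCCCCCOOOCCCCCCCCCCC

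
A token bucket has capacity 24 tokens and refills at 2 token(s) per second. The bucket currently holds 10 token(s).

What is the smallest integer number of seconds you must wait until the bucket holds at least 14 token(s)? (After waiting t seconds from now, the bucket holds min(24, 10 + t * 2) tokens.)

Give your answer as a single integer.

Need 10 + t * 2 >= 14, so t >= 4/2.
Smallest integer t = ceil(4/2) = 2.

Answer: 2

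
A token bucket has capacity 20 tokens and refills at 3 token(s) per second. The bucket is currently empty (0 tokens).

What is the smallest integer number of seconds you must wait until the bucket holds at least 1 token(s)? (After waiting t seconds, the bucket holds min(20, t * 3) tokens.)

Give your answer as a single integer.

Need t * 3 >= 1, so t >= 1/3.
Smallest integer t = ceil(1/3) = 1.

Answer: 1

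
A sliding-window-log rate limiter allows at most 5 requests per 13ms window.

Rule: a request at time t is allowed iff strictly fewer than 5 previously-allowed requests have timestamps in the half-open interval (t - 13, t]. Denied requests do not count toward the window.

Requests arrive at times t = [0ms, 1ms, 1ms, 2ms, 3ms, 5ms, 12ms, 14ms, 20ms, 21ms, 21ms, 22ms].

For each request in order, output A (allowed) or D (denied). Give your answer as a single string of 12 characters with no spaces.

Tracking allowed requests in the window:
  req#1 t=0ms: ALLOW
  req#2 t=1ms: ALLOW
  req#3 t=1ms: ALLOW
  req#4 t=2ms: ALLOW
  req#5 t=3ms: ALLOW
  req#6 t=5ms: DENY
  req#7 t=12ms: DENY
  req#8 t=14ms: ALLOW
  req#9 t=20ms: ALLOW
  req#10 t=21ms: ALLOW
  req#11 t=21ms: ALLOW
  req#12 t=22ms: ALLOW

Answer: AAAAADDAAAAA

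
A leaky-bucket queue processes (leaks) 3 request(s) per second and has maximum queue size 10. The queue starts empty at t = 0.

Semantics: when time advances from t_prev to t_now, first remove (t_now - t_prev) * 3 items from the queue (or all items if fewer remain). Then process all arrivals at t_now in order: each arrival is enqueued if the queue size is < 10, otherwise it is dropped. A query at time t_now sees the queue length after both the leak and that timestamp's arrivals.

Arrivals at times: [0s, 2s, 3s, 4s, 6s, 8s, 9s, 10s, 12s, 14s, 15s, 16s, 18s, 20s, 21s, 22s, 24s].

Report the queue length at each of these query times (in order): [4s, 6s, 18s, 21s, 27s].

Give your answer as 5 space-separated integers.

Queue lengths at query times:
  query t=4s: backlog = 1
  query t=6s: backlog = 1
  query t=18s: backlog = 1
  query t=21s: backlog = 1
  query t=27s: backlog = 0

Answer: 1 1 1 1 0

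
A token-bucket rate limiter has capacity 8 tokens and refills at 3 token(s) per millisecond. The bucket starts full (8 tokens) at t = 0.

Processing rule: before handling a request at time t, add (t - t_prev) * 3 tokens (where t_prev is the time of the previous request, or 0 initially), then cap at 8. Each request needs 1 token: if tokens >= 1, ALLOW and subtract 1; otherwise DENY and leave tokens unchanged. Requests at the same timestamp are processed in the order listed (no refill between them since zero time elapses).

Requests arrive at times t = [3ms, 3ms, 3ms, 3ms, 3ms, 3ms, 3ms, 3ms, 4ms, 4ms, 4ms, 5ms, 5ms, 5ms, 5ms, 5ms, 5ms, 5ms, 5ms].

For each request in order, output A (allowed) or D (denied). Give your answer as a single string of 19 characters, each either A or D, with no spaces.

Simulating step by step:
  req#1 t=3ms: ALLOW
  req#2 t=3ms: ALLOW
  req#3 t=3ms: ALLOW
  req#4 t=3ms: ALLOW
  req#5 t=3ms: ALLOW
  req#6 t=3ms: ALLOW
  req#7 t=3ms: ALLOW
  req#8 t=3ms: ALLOW
  req#9 t=4ms: ALLOW
  req#10 t=4ms: ALLOW
  req#11 t=4ms: ALLOW
  req#12 t=5ms: ALLOW
  req#13 t=5ms: ALLOW
  req#14 t=5ms: ALLOW
  req#15 t=5ms: DENY
  req#16 t=5ms: DENY
  req#17 t=5ms: DENY
  req#18 t=5ms: DENY
  req#19 t=5ms: DENY

Answer: AAAAAAAAAAAAAADDDDD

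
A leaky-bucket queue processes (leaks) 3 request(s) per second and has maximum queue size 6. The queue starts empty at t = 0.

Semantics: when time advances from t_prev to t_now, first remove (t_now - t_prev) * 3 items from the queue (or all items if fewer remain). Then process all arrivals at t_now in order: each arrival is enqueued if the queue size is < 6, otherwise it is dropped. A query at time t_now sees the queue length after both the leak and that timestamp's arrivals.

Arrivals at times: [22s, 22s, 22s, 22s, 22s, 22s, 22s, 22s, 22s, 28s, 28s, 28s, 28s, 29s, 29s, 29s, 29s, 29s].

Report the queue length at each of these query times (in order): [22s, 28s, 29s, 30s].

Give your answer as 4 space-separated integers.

Answer: 6 4 6 3

Derivation:
Queue lengths at query times:
  query t=22s: backlog = 6
  query t=28s: backlog = 4
  query t=29s: backlog = 6
  query t=30s: backlog = 3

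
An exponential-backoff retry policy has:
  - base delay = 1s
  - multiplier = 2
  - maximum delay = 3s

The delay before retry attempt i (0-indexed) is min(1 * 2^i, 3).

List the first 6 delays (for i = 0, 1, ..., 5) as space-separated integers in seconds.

Answer: 1 2 3 3 3 3

Derivation:
Computing each delay:
  i=0: min(1*2^0, 3) = 1
  i=1: min(1*2^1, 3) = 2
  i=2: min(1*2^2, 3) = 3
  i=3: min(1*2^3, 3) = 3
  i=4: min(1*2^4, 3) = 3
  i=5: min(1*2^5, 3) = 3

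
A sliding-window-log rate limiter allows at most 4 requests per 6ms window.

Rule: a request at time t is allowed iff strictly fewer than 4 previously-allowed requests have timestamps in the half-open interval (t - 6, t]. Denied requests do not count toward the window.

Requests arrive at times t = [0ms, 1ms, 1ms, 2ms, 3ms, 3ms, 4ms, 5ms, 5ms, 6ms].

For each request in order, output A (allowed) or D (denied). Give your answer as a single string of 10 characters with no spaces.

Tracking allowed requests in the window:
  req#1 t=0ms: ALLOW
  req#2 t=1ms: ALLOW
  req#3 t=1ms: ALLOW
  req#4 t=2ms: ALLOW
  req#5 t=3ms: DENY
  req#6 t=3ms: DENY
  req#7 t=4ms: DENY
  req#8 t=5ms: DENY
  req#9 t=5ms: DENY
  req#10 t=6ms: ALLOW

Answer: AAAADDDDDA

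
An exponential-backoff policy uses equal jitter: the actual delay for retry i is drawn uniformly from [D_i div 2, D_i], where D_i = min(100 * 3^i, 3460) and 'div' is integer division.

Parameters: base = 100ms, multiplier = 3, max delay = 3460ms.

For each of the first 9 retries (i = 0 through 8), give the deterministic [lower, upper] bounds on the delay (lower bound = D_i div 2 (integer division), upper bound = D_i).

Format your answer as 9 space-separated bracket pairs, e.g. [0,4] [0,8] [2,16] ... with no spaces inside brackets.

Answer: [50,100] [150,300] [450,900] [1350,2700] [1730,3460] [1730,3460] [1730,3460] [1730,3460] [1730,3460]

Derivation:
Computing bounds per retry:
  i=0: D_i=min(100*3^0,3460)=100, bounds=[50,100]
  i=1: D_i=min(100*3^1,3460)=300, bounds=[150,300]
  i=2: D_i=min(100*3^2,3460)=900, bounds=[450,900]
  i=3: D_i=min(100*3^3,3460)=2700, bounds=[1350,2700]
  i=4: D_i=min(100*3^4,3460)=3460, bounds=[1730,3460]
  i=5: D_i=min(100*3^5,3460)=3460, bounds=[1730,3460]
  i=6: D_i=min(100*3^6,3460)=3460, bounds=[1730,3460]
  i=7: D_i=min(100*3^7,3460)=3460, bounds=[1730,3460]
  i=8: D_i=min(100*3^8,3460)=3460, bounds=[1730,3460]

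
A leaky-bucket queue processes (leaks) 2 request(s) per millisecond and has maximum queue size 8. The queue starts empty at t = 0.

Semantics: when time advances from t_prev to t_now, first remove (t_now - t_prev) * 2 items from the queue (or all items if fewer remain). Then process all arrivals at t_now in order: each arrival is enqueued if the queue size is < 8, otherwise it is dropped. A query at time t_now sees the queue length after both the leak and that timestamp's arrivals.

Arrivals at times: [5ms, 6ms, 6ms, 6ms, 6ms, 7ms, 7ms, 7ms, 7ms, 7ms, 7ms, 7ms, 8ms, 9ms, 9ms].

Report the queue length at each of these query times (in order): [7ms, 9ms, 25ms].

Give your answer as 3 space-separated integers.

Queue lengths at query times:
  query t=7ms: backlog = 8
  query t=9ms: backlog = 7
  query t=25ms: backlog = 0

Answer: 8 7 0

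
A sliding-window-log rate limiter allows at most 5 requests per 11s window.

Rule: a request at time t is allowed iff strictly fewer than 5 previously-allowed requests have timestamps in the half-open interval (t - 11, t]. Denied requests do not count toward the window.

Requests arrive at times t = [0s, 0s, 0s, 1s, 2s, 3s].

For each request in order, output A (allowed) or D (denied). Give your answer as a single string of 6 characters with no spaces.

Answer: AAAAAD

Derivation:
Tracking allowed requests in the window:
  req#1 t=0s: ALLOW
  req#2 t=0s: ALLOW
  req#3 t=0s: ALLOW
  req#4 t=1s: ALLOW
  req#5 t=2s: ALLOW
  req#6 t=3s: DENY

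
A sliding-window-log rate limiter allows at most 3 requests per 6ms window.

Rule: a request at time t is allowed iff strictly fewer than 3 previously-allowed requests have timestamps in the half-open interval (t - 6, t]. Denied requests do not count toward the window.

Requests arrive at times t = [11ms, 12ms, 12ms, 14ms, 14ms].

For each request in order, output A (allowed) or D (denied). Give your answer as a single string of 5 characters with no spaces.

Tracking allowed requests in the window:
  req#1 t=11ms: ALLOW
  req#2 t=12ms: ALLOW
  req#3 t=12ms: ALLOW
  req#4 t=14ms: DENY
  req#5 t=14ms: DENY

Answer: AAADD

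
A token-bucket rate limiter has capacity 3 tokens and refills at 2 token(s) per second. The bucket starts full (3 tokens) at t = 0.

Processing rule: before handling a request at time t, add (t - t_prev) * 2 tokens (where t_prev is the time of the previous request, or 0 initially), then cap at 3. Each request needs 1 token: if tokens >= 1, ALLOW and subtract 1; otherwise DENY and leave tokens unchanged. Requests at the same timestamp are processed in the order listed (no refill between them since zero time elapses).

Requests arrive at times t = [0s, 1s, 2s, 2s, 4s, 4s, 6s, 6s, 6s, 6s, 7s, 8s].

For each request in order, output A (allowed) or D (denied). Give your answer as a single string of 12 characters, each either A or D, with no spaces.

Simulating step by step:
  req#1 t=0s: ALLOW
  req#2 t=1s: ALLOW
  req#3 t=2s: ALLOW
  req#4 t=2s: ALLOW
  req#5 t=4s: ALLOW
  req#6 t=4s: ALLOW
  req#7 t=6s: ALLOW
  req#8 t=6s: ALLOW
  req#9 t=6s: ALLOW
  req#10 t=6s: DENY
  req#11 t=7s: ALLOW
  req#12 t=8s: ALLOW

Answer: AAAAAAAAADAA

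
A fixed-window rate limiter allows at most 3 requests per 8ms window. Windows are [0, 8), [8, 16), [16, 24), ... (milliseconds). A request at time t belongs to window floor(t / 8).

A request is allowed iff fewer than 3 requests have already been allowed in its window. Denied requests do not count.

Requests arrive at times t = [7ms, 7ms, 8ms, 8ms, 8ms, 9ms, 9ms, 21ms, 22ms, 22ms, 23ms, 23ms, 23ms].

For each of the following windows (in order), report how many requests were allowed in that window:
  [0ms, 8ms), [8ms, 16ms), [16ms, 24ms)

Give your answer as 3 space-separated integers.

Processing requests:
  req#1 t=7ms (window 0): ALLOW
  req#2 t=7ms (window 0): ALLOW
  req#3 t=8ms (window 1): ALLOW
  req#4 t=8ms (window 1): ALLOW
  req#5 t=8ms (window 1): ALLOW
  req#6 t=9ms (window 1): DENY
  req#7 t=9ms (window 1): DENY
  req#8 t=21ms (window 2): ALLOW
  req#9 t=22ms (window 2): ALLOW
  req#10 t=22ms (window 2): ALLOW
  req#11 t=23ms (window 2): DENY
  req#12 t=23ms (window 2): DENY
  req#13 t=23ms (window 2): DENY

Allowed counts by window: 2 3 3

Answer: 2 3 3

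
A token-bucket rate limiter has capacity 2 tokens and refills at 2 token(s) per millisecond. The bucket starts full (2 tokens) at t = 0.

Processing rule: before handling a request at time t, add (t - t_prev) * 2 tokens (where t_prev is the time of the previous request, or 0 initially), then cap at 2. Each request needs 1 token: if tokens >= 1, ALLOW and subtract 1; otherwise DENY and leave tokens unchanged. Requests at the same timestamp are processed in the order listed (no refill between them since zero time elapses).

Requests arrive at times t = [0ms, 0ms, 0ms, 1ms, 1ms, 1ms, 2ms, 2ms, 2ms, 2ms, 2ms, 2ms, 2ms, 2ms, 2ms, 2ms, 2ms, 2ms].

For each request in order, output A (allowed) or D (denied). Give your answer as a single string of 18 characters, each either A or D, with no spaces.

Simulating step by step:
  req#1 t=0ms: ALLOW
  req#2 t=0ms: ALLOW
  req#3 t=0ms: DENY
  req#4 t=1ms: ALLOW
  req#5 t=1ms: ALLOW
  req#6 t=1ms: DENY
  req#7 t=2ms: ALLOW
  req#8 t=2ms: ALLOW
  req#9 t=2ms: DENY
  req#10 t=2ms: DENY
  req#11 t=2ms: DENY
  req#12 t=2ms: DENY
  req#13 t=2ms: DENY
  req#14 t=2ms: DENY
  req#15 t=2ms: DENY
  req#16 t=2ms: DENY
  req#17 t=2ms: DENY
  req#18 t=2ms: DENY

Answer: AADAADAADDDDDDDDDD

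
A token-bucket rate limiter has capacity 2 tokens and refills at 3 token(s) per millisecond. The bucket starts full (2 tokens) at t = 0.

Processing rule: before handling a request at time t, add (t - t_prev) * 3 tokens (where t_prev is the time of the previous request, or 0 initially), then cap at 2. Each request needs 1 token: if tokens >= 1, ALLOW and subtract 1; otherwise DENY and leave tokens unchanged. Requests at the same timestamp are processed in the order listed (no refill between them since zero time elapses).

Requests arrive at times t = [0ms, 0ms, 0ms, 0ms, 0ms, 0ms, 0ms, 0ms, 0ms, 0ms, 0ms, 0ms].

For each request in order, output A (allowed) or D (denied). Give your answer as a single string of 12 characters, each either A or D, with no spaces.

Answer: AADDDDDDDDDD

Derivation:
Simulating step by step:
  req#1 t=0ms: ALLOW
  req#2 t=0ms: ALLOW
  req#3 t=0ms: DENY
  req#4 t=0ms: DENY
  req#5 t=0ms: DENY
  req#6 t=0ms: DENY
  req#7 t=0ms: DENY
  req#8 t=0ms: DENY
  req#9 t=0ms: DENY
  req#10 t=0ms: DENY
  req#11 t=0ms: DENY
  req#12 t=0ms: DENY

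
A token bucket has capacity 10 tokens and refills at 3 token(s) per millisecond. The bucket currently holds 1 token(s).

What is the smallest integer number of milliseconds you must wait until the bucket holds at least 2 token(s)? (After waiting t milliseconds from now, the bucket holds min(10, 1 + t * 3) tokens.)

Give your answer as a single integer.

Answer: 1

Derivation:
Need 1 + t * 3 >= 2, so t >= 1/3.
Smallest integer t = ceil(1/3) = 1.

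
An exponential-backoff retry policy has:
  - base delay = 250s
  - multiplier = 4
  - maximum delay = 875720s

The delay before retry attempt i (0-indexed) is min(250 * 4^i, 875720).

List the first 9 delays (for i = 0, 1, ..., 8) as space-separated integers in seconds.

Computing each delay:
  i=0: min(250*4^0, 875720) = 250
  i=1: min(250*4^1, 875720) = 1000
  i=2: min(250*4^2, 875720) = 4000
  i=3: min(250*4^3, 875720) = 16000
  i=4: min(250*4^4, 875720) = 64000
  i=5: min(250*4^5, 875720) = 256000
  i=6: min(250*4^6, 875720) = 875720
  i=7: min(250*4^7, 875720) = 875720
  i=8: min(250*4^8, 875720) = 875720

Answer: 250 1000 4000 16000 64000 256000 875720 875720 875720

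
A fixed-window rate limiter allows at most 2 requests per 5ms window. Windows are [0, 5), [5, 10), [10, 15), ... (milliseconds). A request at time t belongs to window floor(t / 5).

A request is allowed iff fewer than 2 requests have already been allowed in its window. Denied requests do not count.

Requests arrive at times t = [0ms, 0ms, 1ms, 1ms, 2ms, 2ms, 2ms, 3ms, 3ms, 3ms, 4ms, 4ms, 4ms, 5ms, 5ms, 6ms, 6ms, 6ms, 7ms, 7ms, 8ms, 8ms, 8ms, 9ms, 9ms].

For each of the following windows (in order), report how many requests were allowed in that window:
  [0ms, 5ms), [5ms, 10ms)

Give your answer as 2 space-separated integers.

Processing requests:
  req#1 t=0ms (window 0): ALLOW
  req#2 t=0ms (window 0): ALLOW
  req#3 t=1ms (window 0): DENY
  req#4 t=1ms (window 0): DENY
  req#5 t=2ms (window 0): DENY
  req#6 t=2ms (window 0): DENY
  req#7 t=2ms (window 0): DENY
  req#8 t=3ms (window 0): DENY
  req#9 t=3ms (window 0): DENY
  req#10 t=3ms (window 0): DENY
  req#11 t=4ms (window 0): DENY
  req#12 t=4ms (window 0): DENY
  req#13 t=4ms (window 0): DENY
  req#14 t=5ms (window 1): ALLOW
  req#15 t=5ms (window 1): ALLOW
  req#16 t=6ms (window 1): DENY
  req#17 t=6ms (window 1): DENY
  req#18 t=6ms (window 1): DENY
  req#19 t=7ms (window 1): DENY
  req#20 t=7ms (window 1): DENY
  req#21 t=8ms (window 1): DENY
  req#22 t=8ms (window 1): DENY
  req#23 t=8ms (window 1): DENY
  req#24 t=9ms (window 1): DENY
  req#25 t=9ms (window 1): DENY

Allowed counts by window: 2 2

Answer: 2 2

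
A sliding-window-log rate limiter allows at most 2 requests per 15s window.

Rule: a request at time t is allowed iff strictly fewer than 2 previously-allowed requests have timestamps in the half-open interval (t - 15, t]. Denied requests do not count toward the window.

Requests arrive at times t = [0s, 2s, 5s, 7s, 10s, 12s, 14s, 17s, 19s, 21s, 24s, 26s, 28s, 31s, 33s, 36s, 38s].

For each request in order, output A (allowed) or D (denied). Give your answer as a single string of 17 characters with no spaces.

Answer: AADDDDDAADDDDDAAD

Derivation:
Tracking allowed requests in the window:
  req#1 t=0s: ALLOW
  req#2 t=2s: ALLOW
  req#3 t=5s: DENY
  req#4 t=7s: DENY
  req#5 t=10s: DENY
  req#6 t=12s: DENY
  req#7 t=14s: DENY
  req#8 t=17s: ALLOW
  req#9 t=19s: ALLOW
  req#10 t=21s: DENY
  req#11 t=24s: DENY
  req#12 t=26s: DENY
  req#13 t=28s: DENY
  req#14 t=31s: DENY
  req#15 t=33s: ALLOW
  req#16 t=36s: ALLOW
  req#17 t=38s: DENY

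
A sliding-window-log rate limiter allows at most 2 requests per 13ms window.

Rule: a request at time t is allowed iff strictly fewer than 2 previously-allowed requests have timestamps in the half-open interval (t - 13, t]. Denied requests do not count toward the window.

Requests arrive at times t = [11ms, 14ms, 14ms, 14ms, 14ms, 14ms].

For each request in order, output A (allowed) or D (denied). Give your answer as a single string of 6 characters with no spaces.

Tracking allowed requests in the window:
  req#1 t=11ms: ALLOW
  req#2 t=14ms: ALLOW
  req#3 t=14ms: DENY
  req#4 t=14ms: DENY
  req#5 t=14ms: DENY
  req#6 t=14ms: DENY

Answer: AADDDD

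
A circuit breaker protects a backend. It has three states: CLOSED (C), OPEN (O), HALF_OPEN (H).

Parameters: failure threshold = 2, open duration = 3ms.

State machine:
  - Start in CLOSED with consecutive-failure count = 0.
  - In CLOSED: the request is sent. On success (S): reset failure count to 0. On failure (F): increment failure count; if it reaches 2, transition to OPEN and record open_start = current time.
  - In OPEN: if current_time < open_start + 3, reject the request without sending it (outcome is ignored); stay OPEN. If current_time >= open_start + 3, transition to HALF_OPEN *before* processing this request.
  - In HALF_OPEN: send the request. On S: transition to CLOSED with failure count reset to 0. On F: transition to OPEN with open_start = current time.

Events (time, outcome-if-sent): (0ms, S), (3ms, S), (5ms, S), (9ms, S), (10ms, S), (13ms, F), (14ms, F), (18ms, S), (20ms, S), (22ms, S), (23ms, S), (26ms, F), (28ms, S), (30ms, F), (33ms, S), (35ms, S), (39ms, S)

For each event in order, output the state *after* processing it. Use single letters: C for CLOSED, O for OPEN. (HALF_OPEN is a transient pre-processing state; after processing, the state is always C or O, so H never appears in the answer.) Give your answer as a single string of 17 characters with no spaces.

State after each event:
  event#1 t=0ms outcome=S: state=CLOSED
  event#2 t=3ms outcome=S: state=CLOSED
  event#3 t=5ms outcome=S: state=CLOSED
  event#4 t=9ms outcome=S: state=CLOSED
  event#5 t=10ms outcome=S: state=CLOSED
  event#6 t=13ms outcome=F: state=CLOSED
  event#7 t=14ms outcome=F: state=OPEN
  event#8 t=18ms outcome=S: state=CLOSED
  event#9 t=20ms outcome=S: state=CLOSED
  event#10 t=22ms outcome=S: state=CLOSED
  event#11 t=23ms outcome=S: state=CLOSED
  event#12 t=26ms outcome=F: state=CLOSED
  event#13 t=28ms outcome=S: state=CLOSED
  event#14 t=30ms outcome=F: state=CLOSED
  event#15 t=33ms outcome=S: state=CLOSED
  event#16 t=35ms outcome=S: state=CLOSED
  event#17 t=39ms outcome=S: state=CLOSED

Answer: CCCCCCOCCCCCCCCCC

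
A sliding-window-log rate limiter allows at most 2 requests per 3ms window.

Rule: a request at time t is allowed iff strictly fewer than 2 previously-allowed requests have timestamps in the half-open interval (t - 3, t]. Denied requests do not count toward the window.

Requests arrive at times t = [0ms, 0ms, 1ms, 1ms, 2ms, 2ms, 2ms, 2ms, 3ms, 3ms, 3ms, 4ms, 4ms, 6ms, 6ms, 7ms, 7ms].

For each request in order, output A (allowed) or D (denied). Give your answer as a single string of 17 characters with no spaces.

Tracking allowed requests in the window:
  req#1 t=0ms: ALLOW
  req#2 t=0ms: ALLOW
  req#3 t=1ms: DENY
  req#4 t=1ms: DENY
  req#5 t=2ms: DENY
  req#6 t=2ms: DENY
  req#7 t=2ms: DENY
  req#8 t=2ms: DENY
  req#9 t=3ms: ALLOW
  req#10 t=3ms: ALLOW
  req#11 t=3ms: DENY
  req#12 t=4ms: DENY
  req#13 t=4ms: DENY
  req#14 t=6ms: ALLOW
  req#15 t=6ms: ALLOW
  req#16 t=7ms: DENY
  req#17 t=7ms: DENY

Answer: AADDDDDDAADDDAADD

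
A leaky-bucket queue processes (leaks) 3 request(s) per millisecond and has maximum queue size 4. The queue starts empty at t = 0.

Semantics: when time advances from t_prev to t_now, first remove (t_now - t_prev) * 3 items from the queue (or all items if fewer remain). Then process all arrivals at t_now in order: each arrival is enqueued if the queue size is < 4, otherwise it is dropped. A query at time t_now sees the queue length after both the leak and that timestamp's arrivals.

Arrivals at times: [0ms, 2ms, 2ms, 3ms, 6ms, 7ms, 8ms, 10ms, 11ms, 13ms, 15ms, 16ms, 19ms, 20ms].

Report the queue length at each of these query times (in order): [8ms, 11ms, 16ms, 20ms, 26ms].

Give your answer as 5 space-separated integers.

Answer: 1 1 1 1 0

Derivation:
Queue lengths at query times:
  query t=8ms: backlog = 1
  query t=11ms: backlog = 1
  query t=16ms: backlog = 1
  query t=20ms: backlog = 1
  query t=26ms: backlog = 0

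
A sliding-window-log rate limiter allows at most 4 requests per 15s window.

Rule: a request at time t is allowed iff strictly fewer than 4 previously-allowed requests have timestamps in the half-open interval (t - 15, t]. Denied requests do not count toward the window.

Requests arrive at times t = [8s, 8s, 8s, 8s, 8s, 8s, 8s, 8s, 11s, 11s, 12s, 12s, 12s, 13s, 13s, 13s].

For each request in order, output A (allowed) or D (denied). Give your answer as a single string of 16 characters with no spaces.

Tracking allowed requests in the window:
  req#1 t=8s: ALLOW
  req#2 t=8s: ALLOW
  req#3 t=8s: ALLOW
  req#4 t=8s: ALLOW
  req#5 t=8s: DENY
  req#6 t=8s: DENY
  req#7 t=8s: DENY
  req#8 t=8s: DENY
  req#9 t=11s: DENY
  req#10 t=11s: DENY
  req#11 t=12s: DENY
  req#12 t=12s: DENY
  req#13 t=12s: DENY
  req#14 t=13s: DENY
  req#15 t=13s: DENY
  req#16 t=13s: DENY

Answer: AAAADDDDDDDDDDDD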